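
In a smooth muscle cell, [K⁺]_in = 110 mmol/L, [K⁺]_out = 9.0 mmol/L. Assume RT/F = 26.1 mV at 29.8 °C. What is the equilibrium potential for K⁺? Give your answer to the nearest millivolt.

-65 mV

E = (26.1/z) · ln([K⁺]_out/[K⁺]_in) with z = +1.
= (26.1/1) · ln(9.0/110) = 26.10 · ln(0.08182)
= 26.10 · (-2.5033) = -65.33 mV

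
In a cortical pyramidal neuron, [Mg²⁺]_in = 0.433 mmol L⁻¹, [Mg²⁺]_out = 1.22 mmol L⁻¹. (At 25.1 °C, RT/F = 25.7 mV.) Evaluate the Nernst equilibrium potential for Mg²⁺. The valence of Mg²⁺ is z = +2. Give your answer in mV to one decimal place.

E = (25.7/z) · ln([Mg²⁺]_out/[Mg²⁺]_in) with z = +2.
= (25.7/2) · ln(1.22/0.433) = 12.85 · ln(2.818)
= 12.85 · (1.0359) = 13.31 mV

13.3 mV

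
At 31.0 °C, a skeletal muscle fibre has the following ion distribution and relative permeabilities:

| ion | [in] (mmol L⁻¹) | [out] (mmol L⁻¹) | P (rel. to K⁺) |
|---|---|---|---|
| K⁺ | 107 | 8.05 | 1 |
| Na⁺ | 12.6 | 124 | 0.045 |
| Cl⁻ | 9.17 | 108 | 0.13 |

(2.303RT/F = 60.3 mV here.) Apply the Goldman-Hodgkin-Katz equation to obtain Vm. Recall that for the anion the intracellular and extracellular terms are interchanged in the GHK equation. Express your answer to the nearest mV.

Vm = 60.3 · log₁₀[(Σ P·[cation]ₒ + Σ P·[anion]ᵢ) / (Σ P·[cation]ᵢ + Σ P·[anion]ₒ)]
Numerator = 1×8.05 + 0.045×124 + 0.13×9.17 = 14.82
Denominator = 1×107 + 0.045×12.6 + 0.13×108 = 121.6
Vm = 60.3 · log₁₀(0.12189) = 60.3 × (-0.9140) = -55.12 mV

-55 mV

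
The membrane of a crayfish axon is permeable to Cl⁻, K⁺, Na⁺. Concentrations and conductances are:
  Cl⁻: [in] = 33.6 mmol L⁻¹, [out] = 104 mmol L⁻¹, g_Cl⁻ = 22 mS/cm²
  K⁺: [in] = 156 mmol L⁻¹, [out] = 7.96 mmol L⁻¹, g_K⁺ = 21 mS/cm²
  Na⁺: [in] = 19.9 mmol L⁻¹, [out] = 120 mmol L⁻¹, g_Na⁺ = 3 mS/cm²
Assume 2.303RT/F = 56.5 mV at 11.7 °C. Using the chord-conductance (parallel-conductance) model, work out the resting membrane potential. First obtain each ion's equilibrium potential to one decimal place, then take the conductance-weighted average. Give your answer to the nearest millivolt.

E_Cl⁻ = (56.5/-1)·log₁₀(104/33.6) = -27.7 mV
E_K⁺ = (56.5/1)·log₁₀(7.96/156) = -73.0 mV
E_Na⁺ = (56.5/1)·log₁₀(120/19.9) = 44.1 mV
Vm = (Σ gᵢEᵢ)/(Σ gᵢ) = (22·-27.7 + 21·-73.0 + 3·44.1) / (22 + 21 + 3)
= -2010.10 / 46 = -43.70 mV

-44 mV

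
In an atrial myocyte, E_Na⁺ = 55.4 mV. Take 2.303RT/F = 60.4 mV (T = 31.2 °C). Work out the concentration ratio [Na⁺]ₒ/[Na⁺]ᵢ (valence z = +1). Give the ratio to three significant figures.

log₁₀([out]/[in]) = E·z/(60.4) = 55.4 × 1 / 60.4 = 0.9172
[out]/[in] = 10^(0.9172) = 8.265

8.26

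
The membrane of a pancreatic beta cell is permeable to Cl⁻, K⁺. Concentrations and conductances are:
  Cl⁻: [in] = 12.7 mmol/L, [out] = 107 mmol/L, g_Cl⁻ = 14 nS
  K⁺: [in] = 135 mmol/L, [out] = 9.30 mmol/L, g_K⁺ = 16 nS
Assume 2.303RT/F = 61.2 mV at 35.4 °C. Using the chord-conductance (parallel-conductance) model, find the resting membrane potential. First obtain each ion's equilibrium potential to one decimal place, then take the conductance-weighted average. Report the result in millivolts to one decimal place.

-64.3 mV

E_Cl⁻ = (61.2/-1)·log₁₀(107/12.7) = -56.6 mV
E_K⁺ = (61.2/1)·log₁₀(9.30/135) = -71.1 mV
Vm = (Σ gᵢEᵢ)/(Σ gᵢ) = (14·-56.6 + 16·-71.1) / (14 + 16)
= -1930.00 / 30 = -64.33 mV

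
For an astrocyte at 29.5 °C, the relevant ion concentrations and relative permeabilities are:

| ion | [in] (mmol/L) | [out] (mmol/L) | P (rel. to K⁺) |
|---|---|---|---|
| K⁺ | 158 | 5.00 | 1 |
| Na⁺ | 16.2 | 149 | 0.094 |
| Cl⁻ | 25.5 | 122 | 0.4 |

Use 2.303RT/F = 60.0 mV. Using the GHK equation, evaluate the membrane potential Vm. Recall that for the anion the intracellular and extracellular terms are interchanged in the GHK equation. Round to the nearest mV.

-51 mV

Vm = 60.0 · log₁₀[(Σ P·[cation]ₒ + Σ P·[anion]ᵢ) / (Σ P·[cation]ᵢ + Σ P·[anion]ₒ)]
Numerator = 1×5.00 + 0.094×149 + 0.4×25.5 = 29.21
Denominator = 1×158 + 0.094×16.2 + 0.4×122 = 208.3
Vm = 60.0 · log₁₀(0.1402) = 60.0 × (-0.8533) = -51.20 mV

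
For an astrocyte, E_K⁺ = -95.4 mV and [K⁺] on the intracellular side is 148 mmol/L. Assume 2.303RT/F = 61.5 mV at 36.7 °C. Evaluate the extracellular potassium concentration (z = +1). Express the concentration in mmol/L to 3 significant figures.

4.16 mmol/L

Nernst: E = (61.5/1) · log₁₀([out]/[in]), so log₁₀([out]/[in]) = -95.4 × 1 / 61.5 = -1.5512.
[out]/[in] = 10^(-1.5512) = 0.0281.
[out] = 0.0281 × 148 = 4.16 mmol/L.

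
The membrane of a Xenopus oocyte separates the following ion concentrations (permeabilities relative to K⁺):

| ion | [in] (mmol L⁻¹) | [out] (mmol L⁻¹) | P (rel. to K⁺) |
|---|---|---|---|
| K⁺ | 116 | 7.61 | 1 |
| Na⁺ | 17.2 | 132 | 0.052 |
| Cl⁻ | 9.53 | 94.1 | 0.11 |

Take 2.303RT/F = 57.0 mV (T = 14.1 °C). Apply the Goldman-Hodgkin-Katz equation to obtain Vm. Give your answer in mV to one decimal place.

-52.1 mV

Vm = 57.0 · log₁₀[(Σ P·[cation]ₒ + Σ P·[anion]ᵢ) / (Σ P·[cation]ᵢ + Σ P·[anion]ₒ)]
Numerator = 1×7.61 + 0.052×132 + 0.11×9.53 = 15.52
Denominator = 1×116 + 0.052×17.2 + 0.11×94.1 = 127.2
Vm = 57.0 · log₁₀(0.12199) = 57.0 × (-0.9137) = -52.08 mV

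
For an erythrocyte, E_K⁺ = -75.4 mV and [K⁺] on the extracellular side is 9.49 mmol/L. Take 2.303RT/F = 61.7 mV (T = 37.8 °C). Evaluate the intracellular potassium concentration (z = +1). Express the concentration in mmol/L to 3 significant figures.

158 mmol/L

Nernst: E = (61.7/1) · log₁₀([out]/[in]), so log₁₀([out]/[in]) = -75.4 × 1 / 61.7 = -1.2220.
[out]/[in] = 10^(-1.2220) = 0.05997.
[in] = 9.49 / 0.05997 = 158.2 mmol/L.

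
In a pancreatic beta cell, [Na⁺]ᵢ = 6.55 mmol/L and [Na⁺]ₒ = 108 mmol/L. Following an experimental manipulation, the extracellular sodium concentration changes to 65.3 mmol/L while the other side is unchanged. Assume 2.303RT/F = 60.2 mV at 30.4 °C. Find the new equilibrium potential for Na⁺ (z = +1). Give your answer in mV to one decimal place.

60.1 mV

After the shift: [Na⁺]_out = 65.3, [Na⁺]_in = 6.55 mmol/L.
E_new = (60.2/1)·log₁₀(65.3/6.55) = 60.20 · (0.9987) = 60.12 mV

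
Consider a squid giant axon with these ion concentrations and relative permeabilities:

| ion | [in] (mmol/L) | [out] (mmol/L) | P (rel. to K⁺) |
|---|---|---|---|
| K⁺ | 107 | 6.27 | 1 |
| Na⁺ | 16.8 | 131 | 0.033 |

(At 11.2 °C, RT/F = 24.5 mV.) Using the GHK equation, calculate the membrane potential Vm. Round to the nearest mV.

-57 mV

Vm = 24.5 · ln[(Σ P·[cation]ₒ + Σ P·[anion]ᵢ) / (Σ P·[cation]ᵢ + Σ P·[anion]ₒ)]
Numerator = 1×6.27 + 0.033×131 = 10.59
Denominator = 1×107 + 0.033×16.8 = 107.6
Vm = 24.5 · ln(0.09849) = 24.5 × (-2.3178) = -56.79 mV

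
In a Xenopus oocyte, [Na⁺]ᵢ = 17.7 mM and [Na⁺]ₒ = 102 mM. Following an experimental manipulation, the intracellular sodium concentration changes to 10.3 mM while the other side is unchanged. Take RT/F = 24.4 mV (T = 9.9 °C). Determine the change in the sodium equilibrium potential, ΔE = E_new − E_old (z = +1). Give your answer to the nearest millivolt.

13 mV

E_old = (24.4/1)·ln(102/17.7) = 42.73 mV
E_new = (24.4/1)·ln(102/10.3) = 55.95 mV
ΔE = 55.95 − (42.73) = 13.21 mV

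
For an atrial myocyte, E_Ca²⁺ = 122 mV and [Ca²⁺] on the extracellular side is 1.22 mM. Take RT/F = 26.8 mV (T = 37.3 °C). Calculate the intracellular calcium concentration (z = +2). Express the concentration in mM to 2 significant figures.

Nernst: E = (26.8/2) · ln([out]/[in]), so ln([out]/[in]) = 122.0 × 2 / 26.8 = 9.1045.
[out]/[in] = e^(9.1045) = 8995.
[in] = 1.22 / 8995 = 0.0001356 mM.

0.00014 mM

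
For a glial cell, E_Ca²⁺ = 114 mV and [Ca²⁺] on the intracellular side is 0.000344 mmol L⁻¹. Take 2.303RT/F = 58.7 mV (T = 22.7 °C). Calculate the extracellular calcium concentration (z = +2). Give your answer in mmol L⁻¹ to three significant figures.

2.63 mmol L⁻¹

Nernst: E = (58.7/2) · log₁₀([out]/[in]), so log₁₀([out]/[in]) = 114.0 × 2 / 58.7 = 3.8842.
[out]/[in] = 10^(3.8842) = 7659.
[out] = 7659 × 0.000344 = 2.635 mmol L⁻¹.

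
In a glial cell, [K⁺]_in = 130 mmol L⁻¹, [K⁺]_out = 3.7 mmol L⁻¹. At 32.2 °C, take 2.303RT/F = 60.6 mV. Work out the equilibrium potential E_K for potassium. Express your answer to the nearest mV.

-94 mV

E = (60.6/z) · log₁₀([K⁺]_out/[K⁺]_in) with z = +1.
= (60.6/1) · log₁₀(3.7/130) = 60.60 · log₁₀(0.02846)
= 60.60 · (-1.5457) = -93.67 mV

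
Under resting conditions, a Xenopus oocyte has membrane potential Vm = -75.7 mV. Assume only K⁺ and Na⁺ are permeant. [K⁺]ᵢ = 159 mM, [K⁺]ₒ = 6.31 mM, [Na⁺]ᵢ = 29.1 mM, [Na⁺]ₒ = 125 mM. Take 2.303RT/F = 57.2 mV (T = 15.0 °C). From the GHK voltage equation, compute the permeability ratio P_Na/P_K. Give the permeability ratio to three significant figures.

0.0100

Let α = P_Na/P_K. GHK: Vm = 57.2·log₁₀[(Kₒ + α·Naₒ)/(Kᵢ + α·Naᵢ)].
10^(Vm/57.2) = 10^(-75.7/57.2) = 0.047487
So 0.047487·(Kᵢ + α·Naᵢ) = Kₒ + α·Naₒ → α = (0.047487·159.0 − 6.31) / (125.0 − 0.047487·29.1)
α = (7.55 − 6.31) / (125.0 − 1.382) = 1.24/123.6 = 0.01003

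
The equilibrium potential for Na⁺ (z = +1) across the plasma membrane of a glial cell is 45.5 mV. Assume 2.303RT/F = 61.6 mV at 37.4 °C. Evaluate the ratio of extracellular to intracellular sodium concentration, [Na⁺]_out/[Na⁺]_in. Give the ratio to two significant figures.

5.5

log₁₀([out]/[in]) = E·z/(61.6) = 45.5 × 1 / 61.6 = 0.7386
[out]/[in] = 10^(0.7386) = 5.478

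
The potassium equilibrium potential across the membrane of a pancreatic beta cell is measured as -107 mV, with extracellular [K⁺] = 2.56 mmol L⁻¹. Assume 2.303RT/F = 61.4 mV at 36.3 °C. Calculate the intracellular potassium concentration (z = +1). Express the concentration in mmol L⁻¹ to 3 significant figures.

142 mmol L⁻¹

Nernst: E = (61.4/1) · log₁₀([out]/[in]), so log₁₀([out]/[in]) = -107.0 × 1 / 61.4 = -1.7427.
[out]/[in] = 10^(-1.7427) = 0.01809.
[in] = 2.56 / 0.01809 = 141.6 mmol L⁻¹.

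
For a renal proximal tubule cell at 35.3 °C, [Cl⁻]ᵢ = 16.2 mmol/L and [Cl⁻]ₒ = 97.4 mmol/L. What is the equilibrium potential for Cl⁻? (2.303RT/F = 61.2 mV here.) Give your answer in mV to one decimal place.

-47.7 mV

E = (61.2/z) · log₁₀([Cl⁻]_out/[Cl⁻]_in) with z = -1.
For an anion, dividing by z = -1 reverses the sign.
= (61.2/-1) · log₁₀(97.4/16.2) = -61.20 · log₁₀(6.012)
= -61.20 · (0.7790) = -47.68 mV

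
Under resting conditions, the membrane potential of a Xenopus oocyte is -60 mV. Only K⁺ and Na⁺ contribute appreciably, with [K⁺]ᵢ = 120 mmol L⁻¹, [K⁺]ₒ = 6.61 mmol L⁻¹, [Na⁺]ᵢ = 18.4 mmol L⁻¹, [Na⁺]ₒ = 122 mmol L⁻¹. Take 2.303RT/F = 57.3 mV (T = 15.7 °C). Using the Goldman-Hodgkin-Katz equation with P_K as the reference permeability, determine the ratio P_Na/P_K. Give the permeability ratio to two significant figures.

Let α = P_Na/P_K. GHK: Vm = 57.3·log₁₀[(Kₒ + α·Naₒ)/(Kᵢ + α·Naᵢ)].
10^(Vm/57.3) = 10^(-60.0/57.3) = 0.089718
So 0.089718·(Kᵢ + α·Naᵢ) = Kₒ + α·Naₒ → α = (0.089718·120.0 − 6.61) / (122.0 − 0.089718·18.4)
α = (10.77 − 6.61) / (122.0 − 1.651) = 4.156/120.3 = 0.03453

0.035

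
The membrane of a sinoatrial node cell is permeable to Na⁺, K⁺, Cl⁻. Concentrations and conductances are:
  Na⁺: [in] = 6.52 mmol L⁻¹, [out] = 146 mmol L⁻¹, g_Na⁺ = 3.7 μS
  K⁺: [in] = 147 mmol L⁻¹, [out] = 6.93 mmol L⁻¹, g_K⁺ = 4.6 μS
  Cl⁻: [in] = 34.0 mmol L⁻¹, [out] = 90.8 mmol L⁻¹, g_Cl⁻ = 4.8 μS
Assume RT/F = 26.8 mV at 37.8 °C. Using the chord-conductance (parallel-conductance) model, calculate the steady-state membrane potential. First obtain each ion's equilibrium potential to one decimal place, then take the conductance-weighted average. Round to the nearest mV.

-15 mV

E_Na⁺ = (26.8/1)·ln(146/6.52) = 83.3 mV
E_K⁺ = (26.8/1)·ln(6.93/147) = -81.9 mV
E_Cl⁻ = (26.8/-1)·ln(90.8/34.0) = -26.3 mV
Vm = (Σ gᵢEᵢ)/(Σ gᵢ) = (3.7·83.3 + 4.6·-81.9 + 4.8·-26.3) / (3.7 + 4.6 + 4.8)
= -194.77 / 13.1 = -14.87 mV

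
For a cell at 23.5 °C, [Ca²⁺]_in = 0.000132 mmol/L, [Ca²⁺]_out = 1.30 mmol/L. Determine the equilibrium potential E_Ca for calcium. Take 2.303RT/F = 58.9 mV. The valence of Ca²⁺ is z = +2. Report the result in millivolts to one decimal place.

117.6 mV

E = (58.9/z) · log₁₀([Ca²⁺]_out/[Ca²⁺]_in) with z = +2.
= (58.9/2) · log₁₀(1.30/0.000132) = 29.45 · log₁₀(9848)
= 29.45 · (3.9934) = 117.60 mV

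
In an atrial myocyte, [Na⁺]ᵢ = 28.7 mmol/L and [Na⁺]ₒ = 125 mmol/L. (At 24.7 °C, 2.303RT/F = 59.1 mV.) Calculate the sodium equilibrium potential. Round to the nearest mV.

E = (59.1/z) · log₁₀([Na⁺]_out/[Na⁺]_in) with z = +1.
= (59.1/1) · log₁₀(125/28.7) = 59.10 · log₁₀(4.355)
= 59.10 · (0.6390) = 37.77 mV

38 mV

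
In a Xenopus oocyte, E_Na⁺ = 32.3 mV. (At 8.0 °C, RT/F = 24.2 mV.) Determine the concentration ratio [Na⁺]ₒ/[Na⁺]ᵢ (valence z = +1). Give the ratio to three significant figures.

3.80

ln([out]/[in]) = E·z/(24.2) = 32.3 × 1 / 24.2 = 1.3347
[out]/[in] = e^(1.3347) = 3.799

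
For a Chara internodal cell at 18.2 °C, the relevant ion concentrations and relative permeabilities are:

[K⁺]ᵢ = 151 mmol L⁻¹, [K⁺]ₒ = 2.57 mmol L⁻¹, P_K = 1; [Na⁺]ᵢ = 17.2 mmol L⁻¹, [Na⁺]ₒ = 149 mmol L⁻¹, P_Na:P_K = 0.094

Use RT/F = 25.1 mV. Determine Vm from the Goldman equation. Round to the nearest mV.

Vm = 25.1 · ln[(Σ P·[cation]ₒ + Σ P·[anion]ᵢ) / (Σ P·[cation]ᵢ + Σ P·[anion]ₒ)]
Numerator = 1×2.57 + 0.094×149 = 16.58
Denominator = 1×151 + 0.094×17.2 = 152.6
Vm = 25.1 · ln(0.10861) = 25.1 × (-2.2200) = -55.72 mV

-56 mV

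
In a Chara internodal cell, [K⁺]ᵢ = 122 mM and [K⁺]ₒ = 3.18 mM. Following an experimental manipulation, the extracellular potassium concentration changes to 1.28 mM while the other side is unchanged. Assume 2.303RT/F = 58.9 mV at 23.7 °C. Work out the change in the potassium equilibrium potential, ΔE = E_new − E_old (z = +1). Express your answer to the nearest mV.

E_old = (58.9/1)·log₁₀(3.18/122) = -93.29 mV
E_new = (58.9/1)·log₁₀(1.28/122) = -116.57 mV
ΔE = -116.57 − (-93.29) = -23.28 mV

-23 mV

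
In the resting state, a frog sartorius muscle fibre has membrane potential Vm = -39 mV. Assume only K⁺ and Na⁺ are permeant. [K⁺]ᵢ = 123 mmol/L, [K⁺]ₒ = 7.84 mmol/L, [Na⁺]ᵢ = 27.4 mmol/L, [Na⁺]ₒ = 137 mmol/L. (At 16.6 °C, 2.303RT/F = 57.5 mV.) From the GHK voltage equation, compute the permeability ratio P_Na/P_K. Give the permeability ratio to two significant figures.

Let α = P_Na/P_K. GHK: Vm = 57.5·log₁₀[(Kₒ + α·Naₒ)/(Kᵢ + α·Naᵢ)].
10^(Vm/57.5) = 10^(-39.0/57.5) = 0.20977
So 0.20977·(Kᵢ + α·Naᵢ) = Kₒ + α·Naₒ → α = (0.20977·123.0 − 7.84) / (137.0 − 0.20977·27.4)
α = (25.8 − 7.84) / (137.0 − 5.748) = 17.96/131.3 = 0.1368

0.14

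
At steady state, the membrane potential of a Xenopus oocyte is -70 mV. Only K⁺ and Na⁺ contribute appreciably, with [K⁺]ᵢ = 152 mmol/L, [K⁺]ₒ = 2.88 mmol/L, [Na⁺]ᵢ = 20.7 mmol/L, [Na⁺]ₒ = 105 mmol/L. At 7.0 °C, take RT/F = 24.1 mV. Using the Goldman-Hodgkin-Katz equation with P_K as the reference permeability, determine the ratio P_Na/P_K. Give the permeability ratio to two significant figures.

0.052

Let α = P_Na/P_K. GHK: Vm = 24.1·ln[(Kₒ + α·Naₒ)/(Kᵢ + α·Naᵢ)].
e^(Vm/24.1) = e^(-70.0/24.1) = 0.054773
So 0.054773·(Kᵢ + α·Naᵢ) = Kₒ + α·Naₒ → α = (0.054773·152.0 − 2.88) / (105.0 − 0.054773·20.7)
α = (8.325 − 2.88) / (105.0 − 1.134) = 5.445/103.9 = 0.05243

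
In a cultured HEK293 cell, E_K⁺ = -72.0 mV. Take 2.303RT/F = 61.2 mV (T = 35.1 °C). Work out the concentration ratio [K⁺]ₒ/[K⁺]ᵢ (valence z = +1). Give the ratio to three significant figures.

0.0666

log₁₀([out]/[in]) = E·z/(61.2) = -72.0 × 1 / 61.2 = -1.1765
[out]/[in] = 10^(-1.1765) = 0.06661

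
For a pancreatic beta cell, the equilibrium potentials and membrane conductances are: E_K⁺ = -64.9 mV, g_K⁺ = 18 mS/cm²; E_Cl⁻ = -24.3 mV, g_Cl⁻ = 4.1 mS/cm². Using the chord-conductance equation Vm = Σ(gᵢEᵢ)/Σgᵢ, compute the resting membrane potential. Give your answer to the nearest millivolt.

-57 mV

Σ gᵢEᵢ = 18·(-64.9) + 4.1·(-24.3) = -1267.83
Σ gᵢ = 18 + 4.1 = 22.1
Vm = -1267.83 / 22.1 = -57.37 mV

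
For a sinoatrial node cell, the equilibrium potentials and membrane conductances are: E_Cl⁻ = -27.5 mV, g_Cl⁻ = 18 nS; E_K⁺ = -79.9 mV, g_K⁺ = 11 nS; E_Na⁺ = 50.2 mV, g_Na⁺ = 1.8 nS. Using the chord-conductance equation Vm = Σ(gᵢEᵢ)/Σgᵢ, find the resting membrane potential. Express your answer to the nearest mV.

-42 mV

Σ gᵢEᵢ = 18·(-27.5) + 11·(-79.9) + 1.8·(50.2) = -1283.54
Σ gᵢ = 18 + 11 + 1.8 = 30.8
Vm = -1283.54 / 30.8 = -41.67 mV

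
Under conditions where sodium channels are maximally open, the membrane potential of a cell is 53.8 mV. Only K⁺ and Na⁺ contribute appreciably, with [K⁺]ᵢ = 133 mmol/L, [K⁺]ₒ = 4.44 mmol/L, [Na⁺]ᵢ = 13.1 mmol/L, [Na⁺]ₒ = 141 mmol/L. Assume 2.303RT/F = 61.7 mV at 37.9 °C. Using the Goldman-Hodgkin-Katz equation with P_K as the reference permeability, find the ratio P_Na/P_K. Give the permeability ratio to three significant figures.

Let α = P_Na/P_K. GHK: Vm = 61.7·log₁₀[(Kₒ + α·Naₒ)/(Kᵢ + α·Naᵢ)].
10^(Vm/61.7) = 10^(53.8/61.7) = 7.4467
So 7.4467·(Kᵢ + α·Naᵢ) = Kₒ + α·Naₒ → α = (7.4467·133.0 − 4.44) / (141.0 − 7.4467·13.1)
α = (990.4 − 4.44) / (141.0 − 97.55) = 986/43.45 = 22.69

22.7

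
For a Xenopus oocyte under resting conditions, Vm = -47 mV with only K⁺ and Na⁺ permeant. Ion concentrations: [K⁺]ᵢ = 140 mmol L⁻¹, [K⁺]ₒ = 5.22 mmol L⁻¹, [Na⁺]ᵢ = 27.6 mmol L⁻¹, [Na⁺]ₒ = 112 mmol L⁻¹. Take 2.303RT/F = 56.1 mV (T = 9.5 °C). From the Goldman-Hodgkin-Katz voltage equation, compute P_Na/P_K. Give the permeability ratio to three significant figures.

0.140

Let α = P_Na/P_K. GHK: Vm = 56.1·log₁₀[(Kₒ + α·Naₒ)/(Kᵢ + α·Naᵢ)].
10^(Vm/56.1) = 10^(-47.0/56.1) = 0.14528
So 0.14528·(Kᵢ + α·Naᵢ) = Kₒ + α·Naₒ → α = (0.14528·140.0 − 5.22) / (112.0 − 0.14528·27.6)
α = (20.34 − 5.22) / (112.0 − 4.01) = 15.12/108 = 0.14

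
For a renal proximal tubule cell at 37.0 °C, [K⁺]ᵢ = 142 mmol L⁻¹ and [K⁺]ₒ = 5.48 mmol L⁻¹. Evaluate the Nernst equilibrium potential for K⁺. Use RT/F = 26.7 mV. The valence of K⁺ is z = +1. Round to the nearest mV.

E = (26.7/z) · ln([K⁺]_out/[K⁺]_in) with z = +1.
= (26.7/1) · ln(5.48/142) = 26.70 · ln(0.03859)
= 26.70 · (-3.2547) = -86.90 mV

-87 mV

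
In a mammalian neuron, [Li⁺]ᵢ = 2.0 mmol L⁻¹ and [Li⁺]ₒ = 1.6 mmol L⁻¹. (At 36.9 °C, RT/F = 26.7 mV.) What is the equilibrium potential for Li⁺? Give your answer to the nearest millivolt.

-6 mV

E = (26.7/z) · ln([Li⁺]_out/[Li⁺]_in) with z = +1.
= (26.7/1) · ln(1.6/2.0) = 26.70 · ln(0.8)
= 26.70 · (-0.2231) = -5.96 mV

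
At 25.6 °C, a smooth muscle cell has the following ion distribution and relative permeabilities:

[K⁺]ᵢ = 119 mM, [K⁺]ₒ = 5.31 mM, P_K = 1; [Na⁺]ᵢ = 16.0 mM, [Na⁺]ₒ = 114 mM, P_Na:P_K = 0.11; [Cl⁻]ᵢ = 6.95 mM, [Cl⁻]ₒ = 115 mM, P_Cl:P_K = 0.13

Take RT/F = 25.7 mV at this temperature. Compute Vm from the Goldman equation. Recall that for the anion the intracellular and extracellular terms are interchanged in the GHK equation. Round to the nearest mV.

Vm = 25.7 · ln[(Σ P·[cation]ₒ + Σ P·[anion]ᵢ) / (Σ P·[cation]ᵢ + Σ P·[anion]ₒ)]
Numerator = 1×5.31 + 0.11×114 + 0.13×6.95 = 18.75
Denominator = 1×119 + 0.11×16.0 + 0.13×115 = 135.7
Vm = 25.7 · ln(0.13819) = 25.7 × (-1.9791) = -50.86 mV

-51 mV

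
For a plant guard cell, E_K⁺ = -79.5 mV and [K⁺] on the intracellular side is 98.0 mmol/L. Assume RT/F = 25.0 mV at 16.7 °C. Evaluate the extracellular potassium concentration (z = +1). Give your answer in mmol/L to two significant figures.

Nernst: E = (25.0/1) · ln([out]/[in]), so ln([out]/[in]) = -79.5 × 1 / 25.0 = -3.1800.
[out]/[in] = e^(-3.1800) = 0.04159.
[out] = 0.04159 × 98.0 = 4.075 mmol/L.

4.1 mmol/L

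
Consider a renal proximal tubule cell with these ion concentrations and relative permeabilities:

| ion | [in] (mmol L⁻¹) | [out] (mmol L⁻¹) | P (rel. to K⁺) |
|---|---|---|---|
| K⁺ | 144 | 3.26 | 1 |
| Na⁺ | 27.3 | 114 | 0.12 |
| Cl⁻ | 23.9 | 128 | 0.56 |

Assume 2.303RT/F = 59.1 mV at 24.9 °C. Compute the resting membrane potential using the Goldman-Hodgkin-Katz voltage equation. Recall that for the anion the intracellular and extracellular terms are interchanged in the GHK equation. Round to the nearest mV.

-51 mV

Vm = 59.1 · log₁₀[(Σ P·[cation]ₒ + Σ P·[anion]ᵢ) / (Σ P·[cation]ᵢ + Σ P·[anion]ₒ)]
Numerator = 1×3.26 + 0.12×114 + 0.56×23.9 = 30.32
Denominator = 1×144 + 0.12×27.3 + 0.56×128 = 219
Vm = 59.1 · log₁₀(0.13849) = 59.1 × (-0.8586) = -50.74 mV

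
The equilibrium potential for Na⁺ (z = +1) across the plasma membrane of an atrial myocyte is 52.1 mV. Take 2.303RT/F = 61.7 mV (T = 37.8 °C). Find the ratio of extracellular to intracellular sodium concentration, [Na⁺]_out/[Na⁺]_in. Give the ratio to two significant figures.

7.0

log₁₀([out]/[in]) = E·z/(61.7) = 52.1 × 1 / 61.7 = 0.8444
[out]/[in] = 10^(0.8444) = 6.989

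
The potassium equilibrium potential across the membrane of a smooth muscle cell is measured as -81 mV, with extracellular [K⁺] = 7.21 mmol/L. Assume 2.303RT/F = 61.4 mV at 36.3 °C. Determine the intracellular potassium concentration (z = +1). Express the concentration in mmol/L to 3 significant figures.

Nernst: E = (61.4/1) · log₁₀([out]/[in]), so log₁₀([out]/[in]) = -81.0 × 1 / 61.4 = -1.3192.
[out]/[in] = 10^(-1.3192) = 0.04795.
[in] = 7.21 / 0.04795 = 150.4 mmol/L.

150 mmol/L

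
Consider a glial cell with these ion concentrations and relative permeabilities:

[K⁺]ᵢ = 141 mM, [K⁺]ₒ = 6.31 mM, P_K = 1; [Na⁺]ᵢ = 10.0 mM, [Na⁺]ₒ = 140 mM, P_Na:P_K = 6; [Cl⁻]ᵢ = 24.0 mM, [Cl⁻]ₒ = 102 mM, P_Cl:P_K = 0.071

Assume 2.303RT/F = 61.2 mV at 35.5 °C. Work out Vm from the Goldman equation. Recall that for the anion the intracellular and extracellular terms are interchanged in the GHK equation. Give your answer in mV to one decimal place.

Vm = 61.2 · log₁₀[(Σ P·[cation]ₒ + Σ P·[anion]ᵢ) / (Σ P·[cation]ᵢ + Σ P·[anion]ₒ)]
Numerator = 1×6.31 + 6×140 + 0.071×24.0 = 848
Denominator = 1×141 + 6×10.0 + 0.071×102 = 208.2
Vm = 61.2 · log₁₀(4.0723) = 61.2 × (0.6098) = 37.32 mV

37.3 mV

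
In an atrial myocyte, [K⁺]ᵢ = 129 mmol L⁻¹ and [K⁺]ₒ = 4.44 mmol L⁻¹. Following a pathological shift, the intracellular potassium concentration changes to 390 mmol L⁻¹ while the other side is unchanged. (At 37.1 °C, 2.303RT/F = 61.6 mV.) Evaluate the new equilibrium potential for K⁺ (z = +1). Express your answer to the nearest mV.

-120 mV

After the shift: [K⁺]_out = 4.44, [K⁺]_in = 390 mmol L⁻¹.
E_new = (61.6/1)·log₁₀(4.44/390) = 61.60 · (-1.9437) = -119.73 mV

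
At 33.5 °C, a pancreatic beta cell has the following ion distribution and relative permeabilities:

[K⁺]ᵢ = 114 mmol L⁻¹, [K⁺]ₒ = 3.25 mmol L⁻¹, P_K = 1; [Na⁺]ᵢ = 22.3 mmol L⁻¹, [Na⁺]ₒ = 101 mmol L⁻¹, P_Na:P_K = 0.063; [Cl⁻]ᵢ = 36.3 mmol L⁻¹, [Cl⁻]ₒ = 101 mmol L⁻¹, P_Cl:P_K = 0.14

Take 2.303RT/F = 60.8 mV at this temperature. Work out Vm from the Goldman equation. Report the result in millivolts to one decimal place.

-57.5 mV

Vm = 60.8 · log₁₀[(Σ P·[cation]ₒ + Σ P·[anion]ᵢ) / (Σ P·[cation]ᵢ + Σ P·[anion]ₒ)]
Numerator = 1×3.25 + 0.063×101 + 0.14×36.3 = 14.7
Denominator = 1×114 + 0.063×22.3 + 0.14×101 = 129.5
Vm = 60.8 · log₁₀(0.11344) = 60.8 × (-0.9453) = -57.47 mV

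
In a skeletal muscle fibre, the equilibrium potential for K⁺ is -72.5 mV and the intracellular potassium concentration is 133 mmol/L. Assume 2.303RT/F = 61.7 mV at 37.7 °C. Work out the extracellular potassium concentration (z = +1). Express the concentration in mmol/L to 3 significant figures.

Nernst: E = (61.7/1) · log₁₀([out]/[in]), so log₁₀([out]/[in]) = -72.5 × 1 / 61.7 = -1.1750.
[out]/[in] = 10^(-1.1750) = 0.06683.
[out] = 0.06683 × 133 = 8.888 mmol/L.

8.89 mmol/L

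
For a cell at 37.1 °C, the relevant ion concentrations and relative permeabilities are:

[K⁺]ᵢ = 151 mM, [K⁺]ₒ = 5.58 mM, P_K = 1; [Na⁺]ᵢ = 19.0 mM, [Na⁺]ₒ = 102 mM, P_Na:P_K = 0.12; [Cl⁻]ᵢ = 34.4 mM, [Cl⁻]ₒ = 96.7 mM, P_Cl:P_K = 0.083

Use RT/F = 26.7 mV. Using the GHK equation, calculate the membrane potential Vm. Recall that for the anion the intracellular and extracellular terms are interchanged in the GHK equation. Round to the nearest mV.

Vm = 26.7 · ln[(Σ P·[cation]ₒ + Σ P·[anion]ᵢ) / (Σ P·[cation]ᵢ + Σ P·[anion]ₒ)]
Numerator = 1×5.58 + 0.12×102 + 0.083×34.4 = 20.68
Denominator = 1×151 + 0.12×19.0 + 0.083×96.7 = 161.3
Vm = 26.7 · ln(0.12817) = 26.7 × (-2.0544) = -54.85 mV

-55 mV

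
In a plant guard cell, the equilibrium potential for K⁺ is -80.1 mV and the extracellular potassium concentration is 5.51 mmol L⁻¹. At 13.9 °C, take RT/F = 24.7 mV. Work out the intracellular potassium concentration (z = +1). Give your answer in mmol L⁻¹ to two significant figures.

140 mmol L⁻¹

Nernst: E = (24.7/1) · ln([out]/[in]), so ln([out]/[in]) = -80.1 × 1 / 24.7 = -3.2429.
[out]/[in] = e^(-3.2429) = 0.03905.
[in] = 5.51 / 0.03905 = 141.1 mmol L⁻¹.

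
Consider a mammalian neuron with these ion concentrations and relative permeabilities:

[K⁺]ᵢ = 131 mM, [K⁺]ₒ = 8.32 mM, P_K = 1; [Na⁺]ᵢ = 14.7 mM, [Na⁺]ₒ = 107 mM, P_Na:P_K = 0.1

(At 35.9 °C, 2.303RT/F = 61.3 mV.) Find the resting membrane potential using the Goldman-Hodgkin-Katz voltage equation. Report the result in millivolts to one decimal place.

Vm = 61.3 · log₁₀[(Σ P·[cation]ₒ + Σ P·[anion]ᵢ) / (Σ P·[cation]ᵢ + Σ P·[anion]ₒ)]
Numerator = 1×8.32 + 0.1×107 = 19.02
Denominator = 1×131 + 0.1×14.7 = 132.5
Vm = 61.3 · log₁₀(0.14358) = 61.3 × (-0.8429) = -51.67 mV

-51.7 mV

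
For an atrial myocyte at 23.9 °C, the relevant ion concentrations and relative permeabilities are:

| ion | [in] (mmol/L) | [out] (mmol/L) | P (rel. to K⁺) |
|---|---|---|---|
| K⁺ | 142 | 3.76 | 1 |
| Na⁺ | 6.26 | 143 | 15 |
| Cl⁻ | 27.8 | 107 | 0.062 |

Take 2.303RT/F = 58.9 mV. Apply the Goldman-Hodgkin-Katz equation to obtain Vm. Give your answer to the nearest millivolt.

Vm = 58.9 · log₁₀[(Σ P·[cation]ₒ + Σ P·[anion]ᵢ) / (Σ P·[cation]ᵢ + Σ P·[anion]ₒ)]
Numerator = 1×3.76 + 15×143 + 0.062×27.8 = 2150
Denominator = 1×142 + 15×6.26 + 0.062×107 = 242.5
Vm = 58.9 · log₁₀(8.8667) = 58.9 × (0.9478) = 55.82 mV

56 mV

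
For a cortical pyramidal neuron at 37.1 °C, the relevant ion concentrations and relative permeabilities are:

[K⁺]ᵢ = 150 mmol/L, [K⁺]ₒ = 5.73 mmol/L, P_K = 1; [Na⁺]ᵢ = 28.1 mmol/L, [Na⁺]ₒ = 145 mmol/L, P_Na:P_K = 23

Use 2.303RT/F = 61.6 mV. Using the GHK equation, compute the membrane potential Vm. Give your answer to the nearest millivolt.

38 mV

Vm = 61.6 · log₁₀[(Σ P·[cation]ₒ + Σ P·[anion]ᵢ) / (Σ P·[cation]ᵢ + Σ P·[anion]ₒ)]
Numerator = 1×5.73 + 23×145 = 3341
Denominator = 1×150 + 23×28.1 = 796.3
Vm = 61.6 · log₁₀(4.1953) = 61.6 × (0.6228) = 38.36 mV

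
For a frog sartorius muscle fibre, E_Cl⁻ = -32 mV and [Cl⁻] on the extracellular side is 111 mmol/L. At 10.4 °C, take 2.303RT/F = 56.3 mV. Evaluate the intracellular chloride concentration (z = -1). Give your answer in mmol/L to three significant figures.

30.0 mmol/L

Nernst: E = (56.3/-1) · log₁₀([out]/[in]), so log₁₀([out]/[in]) = -32.0 × -1 / 56.3 = 0.5684.
[out]/[in] = 10^(0.5684) = 3.702.
[in] = 111 / 3.702 = 29.99 mmol/L.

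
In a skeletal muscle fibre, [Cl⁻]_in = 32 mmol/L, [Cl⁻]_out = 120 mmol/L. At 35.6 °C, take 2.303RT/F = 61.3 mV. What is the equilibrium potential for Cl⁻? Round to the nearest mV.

E = (61.3/z) · log₁₀([Cl⁻]_out/[Cl⁻]_in) with z = -1.
For an anion, dividing by z = -1 reverses the sign.
= (61.3/-1) · log₁₀(120/32) = -61.30 · log₁₀(3.75)
= -61.30 · (0.5740) = -35.19 mV

-35 mV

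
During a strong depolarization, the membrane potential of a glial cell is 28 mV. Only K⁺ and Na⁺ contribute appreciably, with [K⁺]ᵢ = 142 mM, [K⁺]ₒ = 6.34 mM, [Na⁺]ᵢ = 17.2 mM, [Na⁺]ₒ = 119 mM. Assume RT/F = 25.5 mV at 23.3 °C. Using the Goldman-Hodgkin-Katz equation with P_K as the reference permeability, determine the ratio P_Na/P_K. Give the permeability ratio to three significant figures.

Let α = P_Na/P_K. GHK: Vm = 25.5·ln[(Kₒ + α·Naₒ)/(Kᵢ + α·Naᵢ)].
e^(Vm/25.5) = e^(28.0/25.5) = 2.9983
So 2.9983·(Kᵢ + α·Naᵢ) = Kₒ + α·Naₒ → α = (2.9983·142.0 − 6.34) / (119.0 − 2.9983·17.2)
α = (425.8 − 6.34) / (119.0 − 51.57) = 419.4/67.43 = 6.22

6.22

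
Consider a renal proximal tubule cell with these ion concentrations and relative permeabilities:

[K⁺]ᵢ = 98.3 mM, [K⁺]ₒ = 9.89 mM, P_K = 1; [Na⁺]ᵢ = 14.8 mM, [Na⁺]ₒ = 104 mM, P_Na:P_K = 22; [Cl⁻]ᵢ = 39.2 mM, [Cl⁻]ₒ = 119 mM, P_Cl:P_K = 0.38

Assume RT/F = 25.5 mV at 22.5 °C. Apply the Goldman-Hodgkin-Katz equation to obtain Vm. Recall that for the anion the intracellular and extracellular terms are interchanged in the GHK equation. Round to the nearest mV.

Vm = 25.5 · ln[(Σ P·[cation]ₒ + Σ P·[anion]ᵢ) / (Σ P·[cation]ᵢ + Σ P·[anion]ₒ)]
Numerator = 1×9.89 + 22×104 + 0.38×39.2 = 2313
Denominator = 1×98.3 + 22×14.8 + 0.38×119 = 469.1
Vm = 25.5 · ln(4.9301) = 25.5 × (1.5953) = 40.68 mV

41 mV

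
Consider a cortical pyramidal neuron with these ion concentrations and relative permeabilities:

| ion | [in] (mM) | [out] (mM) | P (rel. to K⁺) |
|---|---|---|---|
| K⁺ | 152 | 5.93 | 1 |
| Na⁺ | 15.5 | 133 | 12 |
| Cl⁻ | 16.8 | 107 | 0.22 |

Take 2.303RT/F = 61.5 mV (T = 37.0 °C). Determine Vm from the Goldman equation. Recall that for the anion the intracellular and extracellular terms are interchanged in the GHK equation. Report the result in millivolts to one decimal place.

Vm = 61.5 · log₁₀[(Σ P·[cation]ₒ + Σ P·[anion]ᵢ) / (Σ P·[cation]ᵢ + Σ P·[anion]ₒ)]
Numerator = 1×5.93 + 12×133 + 0.22×16.8 = 1606
Denominator = 1×152 + 12×15.5 + 0.22×107 = 361.5
Vm = 61.5 · log₁₀(4.4411) = 61.5 × (0.6475) = 39.82 mV

39.8 mV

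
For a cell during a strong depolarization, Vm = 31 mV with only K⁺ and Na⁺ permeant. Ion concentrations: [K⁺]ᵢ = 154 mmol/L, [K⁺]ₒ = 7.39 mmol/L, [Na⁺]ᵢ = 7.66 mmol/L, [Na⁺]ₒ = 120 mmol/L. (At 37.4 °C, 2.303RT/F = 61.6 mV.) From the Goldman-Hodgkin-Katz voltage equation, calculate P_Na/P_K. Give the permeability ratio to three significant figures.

5.06

Let α = P_Na/P_K. GHK: Vm = 61.6·log₁₀[(Kₒ + α·Naₒ)/(Kᵢ + α·Naᵢ)].
10^(Vm/61.6) = 10^(31.0/61.6) = 3.186
So 3.186·(Kᵢ + α·Naᵢ) = Kₒ + α·Naₒ → α = (3.186·154.0 − 7.39) / (120.0 − 3.186·7.66)
α = (490.6 − 7.39) / (120.0 − 24.4) = 483.3/95.6 = 5.055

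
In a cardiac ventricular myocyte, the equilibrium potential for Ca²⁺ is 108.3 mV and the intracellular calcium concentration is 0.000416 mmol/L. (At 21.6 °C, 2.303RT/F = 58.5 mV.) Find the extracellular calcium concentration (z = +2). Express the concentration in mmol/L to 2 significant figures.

Nernst: E = (58.5/2) · log₁₀([out]/[in]), so log₁₀([out]/[in]) = 108.3 × 2 / 58.5 = 3.7026.
[out]/[in] = 10^(3.7026) = 5042.
[out] = 5042 × 0.000416 = 2.097 mmol/L.

2.1 mmol/L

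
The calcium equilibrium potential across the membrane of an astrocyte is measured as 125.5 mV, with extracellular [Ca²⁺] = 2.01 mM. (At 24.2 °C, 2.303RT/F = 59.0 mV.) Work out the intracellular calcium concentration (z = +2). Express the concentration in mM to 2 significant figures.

0.00011 mM

Nernst: E = (59.0/2) · log₁₀([out]/[in]), so log₁₀([out]/[in]) = 125.5 × 2 / 59.0 = 4.2542.
[out]/[in] = 10^(4.2542) = 1.796e+04.
[in] = 2.01 / 1.796e+04 = 0.0001119 mM.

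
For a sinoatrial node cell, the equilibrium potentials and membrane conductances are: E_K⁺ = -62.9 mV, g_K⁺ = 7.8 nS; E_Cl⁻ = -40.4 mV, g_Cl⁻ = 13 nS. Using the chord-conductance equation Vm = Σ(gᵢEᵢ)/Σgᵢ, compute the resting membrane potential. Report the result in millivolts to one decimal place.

-48.8 mV

Σ gᵢEᵢ = 7.8·(-62.9) + 13·(-40.4) = -1015.82
Σ gᵢ = 7.8 + 13 = 20.8
Vm = -1015.82 / 20.8 = -48.84 mV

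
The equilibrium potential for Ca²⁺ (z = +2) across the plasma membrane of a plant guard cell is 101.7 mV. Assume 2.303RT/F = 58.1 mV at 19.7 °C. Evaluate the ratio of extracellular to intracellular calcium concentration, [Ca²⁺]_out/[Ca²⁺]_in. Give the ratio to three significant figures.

log₁₀([out]/[in]) = E·z/(58.1) = 101.7 × 2 / 58.1 = 3.5009
[out]/[in] = 10^(3.5009) = 3169

3170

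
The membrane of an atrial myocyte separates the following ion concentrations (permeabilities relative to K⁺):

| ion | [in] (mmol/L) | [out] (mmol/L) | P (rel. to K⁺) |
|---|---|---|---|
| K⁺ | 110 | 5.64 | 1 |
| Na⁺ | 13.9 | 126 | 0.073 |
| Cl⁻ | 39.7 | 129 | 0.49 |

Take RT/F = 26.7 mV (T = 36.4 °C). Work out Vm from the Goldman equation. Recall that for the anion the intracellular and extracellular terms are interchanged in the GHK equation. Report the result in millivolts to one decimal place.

-43.4 mV

Vm = 26.7 · ln[(Σ P·[cation]ₒ + Σ P·[anion]ᵢ) / (Σ P·[cation]ᵢ + Σ P·[anion]ₒ)]
Numerator = 1×5.64 + 0.073×126 + 0.49×39.7 = 34.29
Denominator = 1×110 + 0.073×13.9 + 0.49×129 = 174.2
Vm = 26.7 · ln(0.19682) = 26.7 × (-1.6255) = -43.40 mV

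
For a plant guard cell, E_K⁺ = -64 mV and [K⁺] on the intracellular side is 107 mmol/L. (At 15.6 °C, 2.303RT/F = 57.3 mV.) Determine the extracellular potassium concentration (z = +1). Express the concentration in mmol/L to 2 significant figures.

Nernst: E = (57.3/1) · log₁₀([out]/[in]), so log₁₀([out]/[in]) = -64.0 × 1 / 57.3 = -1.1169.
[out]/[in] = 10^(-1.1169) = 0.0764.
[out] = 0.0764 × 107 = 8.174 mmol/L.

8.2 mmol/L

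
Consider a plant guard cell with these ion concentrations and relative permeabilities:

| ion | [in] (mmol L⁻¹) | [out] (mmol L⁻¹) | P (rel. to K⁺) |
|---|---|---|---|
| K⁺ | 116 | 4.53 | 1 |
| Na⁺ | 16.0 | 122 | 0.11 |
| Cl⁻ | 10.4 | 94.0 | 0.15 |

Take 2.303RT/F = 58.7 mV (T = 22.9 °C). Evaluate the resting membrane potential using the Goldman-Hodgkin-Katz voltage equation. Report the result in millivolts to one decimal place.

Vm = 58.7 · log₁₀[(Σ P·[cation]ₒ + Σ P·[anion]ᵢ) / (Σ P·[cation]ᵢ + Σ P·[anion]ₒ)]
Numerator = 1×4.53 + 0.11×122 + 0.15×10.4 = 19.51
Denominator = 1×116 + 0.11×16.0 + 0.15×94.0 = 131.9
Vm = 58.7 · log₁₀(0.14796) = 58.7 × (-0.8299) = -48.71 mV

-48.7 mV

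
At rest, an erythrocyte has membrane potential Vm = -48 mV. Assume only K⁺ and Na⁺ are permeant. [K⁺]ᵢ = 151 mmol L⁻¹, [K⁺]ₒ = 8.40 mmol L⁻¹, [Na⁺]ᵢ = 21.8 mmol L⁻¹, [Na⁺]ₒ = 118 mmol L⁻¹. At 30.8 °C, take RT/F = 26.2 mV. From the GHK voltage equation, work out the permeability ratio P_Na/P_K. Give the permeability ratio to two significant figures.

Let α = P_Na/P_K. GHK: Vm = 26.2·ln[(Kₒ + α·Naₒ)/(Kᵢ + α·Naᵢ)].
e^(Vm/26.2) = e^(-48.0/26.2) = 0.16008
So 0.16008·(Kᵢ + α·Naᵢ) = Kₒ + α·Naₒ → α = (0.16008·151.0 − 8.4) / (118.0 − 0.16008·21.8)
α = (24.17 − 8.4) / (118.0 − 3.49) = 15.77/114.5 = 0.1377

0.14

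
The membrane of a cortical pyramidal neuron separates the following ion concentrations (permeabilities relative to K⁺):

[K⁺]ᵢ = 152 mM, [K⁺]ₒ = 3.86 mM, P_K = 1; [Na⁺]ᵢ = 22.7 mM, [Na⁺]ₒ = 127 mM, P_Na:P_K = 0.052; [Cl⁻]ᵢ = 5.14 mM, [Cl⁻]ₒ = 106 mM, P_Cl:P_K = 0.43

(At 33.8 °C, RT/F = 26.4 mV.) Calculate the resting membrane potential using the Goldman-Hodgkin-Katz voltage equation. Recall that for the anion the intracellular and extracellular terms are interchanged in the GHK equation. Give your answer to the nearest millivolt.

-73 mV

Vm = 26.4 · ln[(Σ P·[cation]ₒ + Σ P·[anion]ᵢ) / (Σ P·[cation]ᵢ + Σ P·[anion]ₒ)]
Numerator = 1×3.86 + 0.052×127 + 0.43×5.14 = 12.67
Denominator = 1×152 + 0.052×22.7 + 0.43×106 = 198.8
Vm = 26.4 · ln(0.063766) = 26.4 × (-2.7525) = -72.67 mV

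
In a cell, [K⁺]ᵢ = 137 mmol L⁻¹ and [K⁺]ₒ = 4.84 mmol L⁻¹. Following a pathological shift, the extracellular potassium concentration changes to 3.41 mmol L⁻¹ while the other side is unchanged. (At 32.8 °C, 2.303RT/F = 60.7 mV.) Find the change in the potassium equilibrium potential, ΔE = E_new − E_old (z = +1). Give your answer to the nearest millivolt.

E_old = (60.7/1)·log₁₀(4.84/137) = -88.13 mV
E_new = (60.7/1)·log₁₀(3.41/137) = -97.36 mV
ΔE = -97.36 − (-88.13) = -9.23 mV

-9 mV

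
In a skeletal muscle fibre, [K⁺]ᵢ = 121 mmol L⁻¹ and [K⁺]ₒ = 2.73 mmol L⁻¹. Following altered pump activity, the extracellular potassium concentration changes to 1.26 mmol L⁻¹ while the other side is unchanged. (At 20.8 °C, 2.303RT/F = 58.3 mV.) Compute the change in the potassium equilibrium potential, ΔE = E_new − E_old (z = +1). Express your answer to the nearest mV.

E_old = (58.3/1)·log₁₀(2.73/121) = -96.00 mV
E_new = (58.3/1)·log₁₀(1.26/121) = -115.57 mV
ΔE = -115.57 − (-96.00) = -19.58 mV

-20 mV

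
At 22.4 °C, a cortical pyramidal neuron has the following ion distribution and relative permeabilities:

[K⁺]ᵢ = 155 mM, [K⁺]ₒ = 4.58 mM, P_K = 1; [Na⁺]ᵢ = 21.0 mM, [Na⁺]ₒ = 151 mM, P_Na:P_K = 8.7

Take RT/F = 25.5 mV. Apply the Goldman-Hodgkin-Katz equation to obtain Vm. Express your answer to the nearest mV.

Vm = 25.5 · ln[(Σ P·[cation]ₒ + Σ P·[anion]ᵢ) / (Σ P·[cation]ᵢ + Σ P·[anion]ₒ)]
Numerator = 1×4.58 + 8.7×151 = 1318
Denominator = 1×155 + 8.7×21.0 = 337.7
Vm = 25.5 · ln(3.9037) = 25.5 × (1.3619) = 34.73 mV

35 mV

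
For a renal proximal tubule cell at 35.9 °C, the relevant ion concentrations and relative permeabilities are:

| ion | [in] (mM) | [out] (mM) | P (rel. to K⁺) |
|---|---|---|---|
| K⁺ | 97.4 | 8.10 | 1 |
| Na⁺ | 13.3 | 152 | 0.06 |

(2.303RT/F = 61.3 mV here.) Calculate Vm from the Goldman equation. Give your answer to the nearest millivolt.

-46 mV

Vm = 61.3 · log₁₀[(Σ P·[cation]ₒ + Σ P·[anion]ᵢ) / (Σ P·[cation]ᵢ + Σ P·[anion]ₒ)]
Numerator = 1×8.10 + 0.06×152 = 17.22
Denominator = 1×97.4 + 0.06×13.3 = 98.2
Vm = 61.3 · log₁₀(0.17536) = 61.3 × (-0.7561) = -46.35 mV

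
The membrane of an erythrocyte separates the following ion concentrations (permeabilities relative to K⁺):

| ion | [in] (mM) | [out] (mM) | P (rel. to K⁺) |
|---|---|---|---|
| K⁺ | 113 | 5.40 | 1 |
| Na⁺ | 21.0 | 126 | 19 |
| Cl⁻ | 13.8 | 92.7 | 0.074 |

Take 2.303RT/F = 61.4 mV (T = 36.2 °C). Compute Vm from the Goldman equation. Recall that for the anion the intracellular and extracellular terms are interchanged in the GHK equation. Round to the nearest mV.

Vm = 61.4 · log₁₀[(Σ P·[cation]ₒ + Σ P·[anion]ᵢ) / (Σ P·[cation]ᵢ + Σ P·[anion]ₒ)]
Numerator = 1×5.40 + 19×126 + 0.074×13.8 = 2400
Denominator = 1×113 + 19×21.0 + 0.074×92.7 = 518.9
Vm = 61.4 · log₁₀(4.6263) = 61.4 × (0.6652) = 40.85 mV

41 mV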